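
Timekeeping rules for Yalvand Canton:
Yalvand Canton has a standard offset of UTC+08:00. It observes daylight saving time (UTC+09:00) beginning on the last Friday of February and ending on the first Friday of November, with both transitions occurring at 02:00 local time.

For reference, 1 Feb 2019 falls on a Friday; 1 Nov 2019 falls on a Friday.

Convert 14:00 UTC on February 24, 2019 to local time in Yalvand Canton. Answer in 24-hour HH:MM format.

23:00

1 February 2019 is a Friday, so Fridays fall on 1, 8, 15, 22; the last is February 22.
1 November 2019 is a Friday, so the first Friday is November 1.
At the standard offset (UTC+08:00), 14:00 UTC + 8h = 22:00 Yalvand Canton standard time.
The standard-time date in Yalvand Canton, February 24, 2019, falls between 22 February and 1 November, so daylight saving is in effect and Yalvand Canton is at UTC+09:00.
14:00 UTC + 9h = 23:00 local.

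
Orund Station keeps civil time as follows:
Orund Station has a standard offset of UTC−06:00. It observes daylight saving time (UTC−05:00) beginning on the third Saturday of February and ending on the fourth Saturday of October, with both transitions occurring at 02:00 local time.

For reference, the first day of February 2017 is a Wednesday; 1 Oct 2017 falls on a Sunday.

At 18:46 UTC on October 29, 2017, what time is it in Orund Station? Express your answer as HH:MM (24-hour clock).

1 February 2017 is a Wednesday, so the first Saturday is February 4 and the third is February 18.
1 October 2017 is a Sunday, so the first Saturday is October 7 and the fourth is October 28.
At the standard offset (UTC−06:00), 18:46 UTC − 6h = 12:46 Orund Station standard time.
The standard-time date in Orund Station, October 29, 2017, does not fall between 18 February and 28 October, so daylight saving is not in effect and Orund Station is at UTC−06:00.
18:46 UTC − 6h = 12:46 local.

12:46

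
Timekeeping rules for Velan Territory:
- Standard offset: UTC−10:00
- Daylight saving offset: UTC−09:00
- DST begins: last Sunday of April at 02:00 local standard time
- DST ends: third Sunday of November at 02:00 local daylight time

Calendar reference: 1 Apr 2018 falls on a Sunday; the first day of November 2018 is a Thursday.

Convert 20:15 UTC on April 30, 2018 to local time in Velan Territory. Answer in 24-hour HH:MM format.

1 April 2018 is a Sunday, so Sundays fall on 1, 8, 15, 22, 29; the last is April 29.
1 November 2018 is a Thursday, so the first Sunday is November 4 and the third is November 18.
At the standard offset (UTC−10:00), 20:15 UTC − 10h = 10:15 Velan Territory standard time.
The standard-time date in Velan Territory, April 30, 2018, falls between 29 April and 18 November, so daylight saving is in effect and Velan Territory is at UTC−09:00.
20:15 UTC − 9h = 11:15 local.

11:15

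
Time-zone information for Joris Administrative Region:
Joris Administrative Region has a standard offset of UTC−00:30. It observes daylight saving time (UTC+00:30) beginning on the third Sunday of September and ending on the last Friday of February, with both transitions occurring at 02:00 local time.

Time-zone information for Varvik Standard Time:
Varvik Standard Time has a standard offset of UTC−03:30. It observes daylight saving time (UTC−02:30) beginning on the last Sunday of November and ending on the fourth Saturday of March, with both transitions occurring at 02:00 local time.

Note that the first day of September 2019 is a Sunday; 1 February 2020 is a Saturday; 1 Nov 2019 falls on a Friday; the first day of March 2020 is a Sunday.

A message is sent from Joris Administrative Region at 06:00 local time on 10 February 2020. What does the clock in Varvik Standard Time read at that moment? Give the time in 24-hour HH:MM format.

03:00

1 September 2019 is a Sunday, so the first Sunday is September 1 and the third is September 15.
1 February 2020 is a Saturday, so Fridays fall on 7, 14, 21, 28; the last is February 28.
10 February 2020 falls between 15 September 2019 and 28 February 2020, so daylight saving is in effect and Joris Administrative Region is at UTC+00:30.
06:00 Joris Administrative Region − 0h30m = 05:30 UTC.
1 November 2019 is a Friday, so Sundays fall on 3, 10, 17, 24; the last is November 24.
1 March 2020 is a Sunday, so the first Saturday is March 7 and the fourth is March 28.
At the standard offset (UTC−03:30), 05:30 UTC − 3h30m = 02:00 Varvik Standard Time standard time.
Daylight saving runs 24 November 2019 – 28 March 2020; the standard-time date in Varvik Standard Time, 10 February 2020, is inside that window, so Varvik Standard Time is at UTC−02:30.
05:30 UTC − 2h30m = 03:00 Varvik Standard Time.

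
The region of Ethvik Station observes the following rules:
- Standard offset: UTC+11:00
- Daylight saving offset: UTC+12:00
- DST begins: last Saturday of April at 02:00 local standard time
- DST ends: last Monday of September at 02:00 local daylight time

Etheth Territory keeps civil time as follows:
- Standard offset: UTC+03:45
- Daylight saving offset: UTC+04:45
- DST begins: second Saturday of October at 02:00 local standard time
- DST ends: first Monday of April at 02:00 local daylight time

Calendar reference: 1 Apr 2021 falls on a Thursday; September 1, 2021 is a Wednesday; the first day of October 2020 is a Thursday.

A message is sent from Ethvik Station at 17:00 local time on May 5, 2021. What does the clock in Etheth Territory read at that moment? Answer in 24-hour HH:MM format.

1 April 2021 is a Thursday, so Saturdays fall on 3, 10, 17, 24; the last is April 24.
1 September 2021 is a Wednesday, so Mondays fall on 6, 13, 20, 27; the last is September 27.
Daylight saving runs 24 April – 27 September; May 5, 2021 is inside that window, so Ethvik Station is at UTC+12:00.
17:00 Ethvik Station − 12h = 05:00 UTC.
1 October 2020 is a Thursday, so the first Saturday is October 3 and the second is October 10.
1 April 2021 is a Thursday, so the first Monday is April 5.
At the standard offset (UTC+03:45), 05:00 UTC + 3h45m = 08:45 Etheth Territory standard time.
The standard-time date in Etheth Territory, May 5, 2021, is outside the daylight-saving period (10 October 2020 – 5 April 2021), so Etheth Territory is on standard time, UTC+03:45.
05:00 UTC + 3h45m = 08:45 Etheth Territory.

08:45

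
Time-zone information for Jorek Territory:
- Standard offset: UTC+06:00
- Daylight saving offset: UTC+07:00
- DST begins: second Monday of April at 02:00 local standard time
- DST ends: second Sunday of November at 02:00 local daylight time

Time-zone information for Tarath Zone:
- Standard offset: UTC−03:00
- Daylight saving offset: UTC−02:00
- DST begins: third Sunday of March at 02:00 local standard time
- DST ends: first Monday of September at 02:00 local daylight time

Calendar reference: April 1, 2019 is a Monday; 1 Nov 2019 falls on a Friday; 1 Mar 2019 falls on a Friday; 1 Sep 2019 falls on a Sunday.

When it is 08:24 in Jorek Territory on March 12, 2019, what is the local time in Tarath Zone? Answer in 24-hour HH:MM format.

23:24

1 April 2019 is a Monday, so the first Monday is April 1 and the second is April 8.
1 November 2019 is a Friday, so the first Sunday is November 3 and the second is November 10.
Daylight saving runs 8 April – 10 November; March 12, 2019 is outside that window, so Jorek Territory is on standard time at UTC+06:00.
08:24 Jorek Territory − 6h = 02:24 UTC.
1 March 2019 is a Friday, so the first Sunday is March 3 and the third is March 17.
1 September 2019 is a Sunday, so the first Monday is September 2.
At the standard offset (UTC−03:00), 02:24 UTC − 3h = 23:24 Tarath Zone standard time (rolling into the previous day, 11 March 2019).
Daylight saving runs 17 March – 2 September; the standard-time date in Tarath Zone, March 11, 2019, is outside that window, so Tarath Zone is on standard time at UTC−03:00.
02:24 UTC − 3h = 23:24 Tarath Zone (rolling into the previous day, 11 March 2019).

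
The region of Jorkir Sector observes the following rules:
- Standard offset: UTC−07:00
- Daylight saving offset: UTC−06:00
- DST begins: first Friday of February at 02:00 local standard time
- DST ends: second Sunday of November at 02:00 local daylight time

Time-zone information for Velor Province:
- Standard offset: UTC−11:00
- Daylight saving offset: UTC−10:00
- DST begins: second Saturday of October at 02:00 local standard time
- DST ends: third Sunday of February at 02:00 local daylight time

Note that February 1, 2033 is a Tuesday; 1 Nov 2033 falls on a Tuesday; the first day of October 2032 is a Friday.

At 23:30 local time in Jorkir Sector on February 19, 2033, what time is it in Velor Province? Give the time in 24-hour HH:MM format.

19:30

1 February 2033 is a Tuesday, so the first Friday is February 4.
1 November 2033 is a Tuesday, so the first Sunday is November 6 and the second is November 13.
February 19, 2033 falls between 4 February and 13 November, so daylight saving is in effect and Jorkir Sector is at UTC−06:00.
23:30 Jorkir Sector + 6h = 05:30 UTC (rolling into the next day, 20 February 2033).
1 October 2032 is a Friday, so the first Saturday is October 2 and the second is October 9.
1 February 2033 is a Tuesday, so the first Sunday is February 6 and the third is February 20.
At the standard offset (UTC−11:00), 05:30 UTC − 11h = 18:30 Velor Province standard time (rolling into the previous day, 19 February 2033).
The standard-time date in Velor Province, February 19, 2033, falls between 9 October 2032 and 20 February 2033, so daylight saving is in effect and Velor Province is at UTC−10:00.
05:30 UTC − 10h = 19:30 Velor Province (rolling into the previous day, 19 February 2033).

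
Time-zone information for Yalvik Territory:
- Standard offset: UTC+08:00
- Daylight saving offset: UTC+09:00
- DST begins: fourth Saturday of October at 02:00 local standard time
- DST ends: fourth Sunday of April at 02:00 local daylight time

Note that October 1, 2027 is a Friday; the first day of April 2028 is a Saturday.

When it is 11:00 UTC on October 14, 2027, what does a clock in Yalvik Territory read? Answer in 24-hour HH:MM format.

1 October 2027 is a Friday, so the first Saturday is October 2 and the fourth is October 23.
1 April 2028 is a Saturday, so the first Sunday is April 2 and the fourth is April 23.
At the standard offset (UTC+08:00), 11:00 UTC + 8h = 19:00 Yalvik Territory standard time.
The standard-time date in Yalvik Territory, October 14, 2027, is outside the daylight-saving period (23 October 2027 – 23 April 2028), so Yalvik Territory is on standard time, UTC+08:00.
11:00 UTC + 8h = 19:00 local.

19:00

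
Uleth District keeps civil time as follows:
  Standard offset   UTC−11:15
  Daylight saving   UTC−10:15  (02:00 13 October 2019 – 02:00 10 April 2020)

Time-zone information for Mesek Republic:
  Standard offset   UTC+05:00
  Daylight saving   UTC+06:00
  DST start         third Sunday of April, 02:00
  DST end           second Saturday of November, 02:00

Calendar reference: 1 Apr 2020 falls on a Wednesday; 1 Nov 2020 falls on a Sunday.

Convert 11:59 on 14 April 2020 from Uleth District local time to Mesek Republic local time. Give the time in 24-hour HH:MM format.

04:14

14 April 2020 does not fall between 13 October 2019 and 10 April 2020, so daylight saving is not in effect and Uleth District is at UTC−11:15.
11:59 Uleth District + 11h15m = 23:14 UTC.
1 April 2020 is a Wednesday, so the first Sunday is April 5 and the third is April 19.
1 November 2020 is a Sunday, so the first Saturday is November 7 and the second is November 14.
At the standard offset (UTC+05:00), 23:14 UTC + 5h = 04:14 Mesek Republic standard time (rolling into the next day, 15 April 2020).
Daylight saving runs 19 April – 14 November; the standard-time date in Mesek Republic, 15 April 2020, is outside that window, so Mesek Republic is on standard time at UTC+05:00.
23:14 UTC + 5h = 04:14 Mesek Republic (rolling into the next day, 15 April 2020).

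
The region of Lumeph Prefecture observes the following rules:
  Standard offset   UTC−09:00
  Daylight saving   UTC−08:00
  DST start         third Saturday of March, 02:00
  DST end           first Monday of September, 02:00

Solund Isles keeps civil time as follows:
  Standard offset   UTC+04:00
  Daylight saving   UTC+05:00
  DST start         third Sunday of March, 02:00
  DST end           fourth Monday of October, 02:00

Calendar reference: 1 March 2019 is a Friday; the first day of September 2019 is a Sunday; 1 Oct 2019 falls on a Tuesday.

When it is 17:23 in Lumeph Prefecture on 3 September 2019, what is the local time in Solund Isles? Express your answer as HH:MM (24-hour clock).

07:23

1 March 2019 is a Friday, so the first Saturday is March 2 and the third is March 16.
1 September 2019 is a Sunday, so the first Monday is September 2.
3 September 2019 does not fall between 16 March and 2 September, so daylight saving is not in effect and Lumeph Prefecture is at UTC−09:00.
17:23 Lumeph Prefecture + 9h = 02:23 UTC (rolling into the next day, 4 September 2019).
1 March 2019 is a Friday, so the first Sunday is March 3 and the third is March 17.
1 October 2019 is a Tuesday, so the first Monday is October 7 and the fourth is October 28.
At the standard offset (UTC+04:00), 02:23 UTC + 4h = 06:23 Solund Isles standard time.
Daylight saving runs 17 March – 28 October; the standard-time date in Solund Isles, 4 September 2019, is inside that window, so Solund Isles is at UTC+05:00.
02:23 UTC + 5h = 07:23 Solund Isles.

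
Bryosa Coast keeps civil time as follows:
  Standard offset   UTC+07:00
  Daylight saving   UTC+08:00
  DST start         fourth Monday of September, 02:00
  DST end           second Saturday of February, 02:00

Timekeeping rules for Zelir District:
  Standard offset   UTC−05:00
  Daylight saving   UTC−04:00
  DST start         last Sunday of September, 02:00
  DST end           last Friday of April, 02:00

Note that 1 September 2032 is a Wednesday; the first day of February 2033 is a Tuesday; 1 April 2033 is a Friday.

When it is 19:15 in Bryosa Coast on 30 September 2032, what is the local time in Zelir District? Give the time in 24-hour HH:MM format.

1 September 2032 is a Wednesday, so the first Monday is September 6 and the fourth is September 27.
1 February 2033 is a Tuesday, so the first Saturday is February 5 and the second is February 12.
30 September 2032 lies within the daylight-saving period (27 September 2032 – 12 February 2033), so Bryosa Coast is on daylight time, UTC+08:00.
19:15 Bryosa Coast − 8h = 11:15 UTC.
1 September 2032 is a Wednesday, so Sundays fall on 5, 12, 19, 26; the last is September 26.
1 April 2033 is a Friday, so Fridays fall on 1, 8, 15, 22, 29; the last is April 29.
At the standard offset (UTC−05:00), 11:15 UTC − 5h = 06:15 Zelir District standard time.
The standard-time date in Zelir District, 30 September 2032, lies within the daylight-saving period (26 September 2032 – 29 April 2033), so Zelir District is on daylight time, UTC−04:00.
11:15 UTC − 4h = 07:15 Zelir District.

07:15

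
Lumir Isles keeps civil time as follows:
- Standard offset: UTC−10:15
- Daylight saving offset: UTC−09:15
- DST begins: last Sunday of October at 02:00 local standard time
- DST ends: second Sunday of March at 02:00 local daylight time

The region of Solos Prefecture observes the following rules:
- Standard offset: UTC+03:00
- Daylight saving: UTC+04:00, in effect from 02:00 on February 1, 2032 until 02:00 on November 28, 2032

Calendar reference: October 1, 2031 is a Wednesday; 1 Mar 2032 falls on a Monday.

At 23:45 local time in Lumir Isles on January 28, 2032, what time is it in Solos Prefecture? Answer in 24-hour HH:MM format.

12:00

1 October 2031 is a Wednesday, so Sundays fall on 5, 12, 19, 26; the last is October 26.
1 March 2032 is a Monday, so the first Sunday is March 7 and the second is March 14.
January 28, 2032 falls between 26 October 2031 and 14 March 2032, so daylight saving is in effect and Lumir Isles is at UTC−09:15.
23:45 Lumir Isles + 9h15m = 09:00 UTC (rolling into the next day, 29 January 2032).
At the standard offset (UTC+03:00), 09:00 UTC + 3h = 12:00 Solos Prefecture standard time.
The standard-time date in Solos Prefecture, January 29, 2032, does not fall between 1 February and 28 November, so daylight saving is not in effect and Solos Prefecture is at UTC+03:00.
09:00 UTC + 3h = 12:00 Solos Prefecture.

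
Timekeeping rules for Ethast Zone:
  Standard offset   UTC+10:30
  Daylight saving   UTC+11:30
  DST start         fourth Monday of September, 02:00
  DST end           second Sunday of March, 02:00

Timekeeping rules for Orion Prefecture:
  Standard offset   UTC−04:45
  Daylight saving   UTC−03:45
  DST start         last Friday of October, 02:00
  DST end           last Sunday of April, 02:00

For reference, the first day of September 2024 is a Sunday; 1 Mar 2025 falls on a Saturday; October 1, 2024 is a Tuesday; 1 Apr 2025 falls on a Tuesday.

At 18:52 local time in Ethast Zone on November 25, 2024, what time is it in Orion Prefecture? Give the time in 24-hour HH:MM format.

1 September 2024 is a Sunday, so the first Monday is September 2 and the fourth is September 23.
1 March 2025 is a Saturday, so the first Sunday is March 2 and the second is March 9.
November 25, 2024 lies within the daylight-saving period (23 September 2024 – 9 March 2025), so Ethast Zone is on daylight time, UTC+11:30.
18:52 Ethast Zone − 11h30m = 07:22 UTC.
1 October 2024 is a Tuesday, so Fridays fall on 4, 11, 18, 25; the last is October 25.
1 April 2025 is a Tuesday, so Sundays fall on 6, 13, 20, 27; the last is April 27.
At the standard offset (UTC−04:45), 07:22 UTC − 4h45m = 02:37 Orion Prefecture standard time.
The standard-time date in Orion Prefecture, November 25, 2024, lies within the daylight-saving period (25 October 2024 – 27 April 2025), so Orion Prefecture is on daylight time, UTC−03:45.
07:22 UTC − 3h45m = 03:37 Orion Prefecture.

03:37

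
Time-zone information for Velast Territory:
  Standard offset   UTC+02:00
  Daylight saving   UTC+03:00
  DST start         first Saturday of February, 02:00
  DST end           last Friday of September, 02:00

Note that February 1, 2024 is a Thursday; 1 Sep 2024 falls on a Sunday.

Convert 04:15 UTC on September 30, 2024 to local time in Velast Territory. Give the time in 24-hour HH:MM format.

06:15

1 February 2024 is a Thursday, so the first Saturday is February 3.
1 September 2024 is a Sunday, so Fridays fall on 6, 13, 20, 27; the last is September 27.
At the standard offset (UTC+02:00), 04:15 UTC + 2h = 06:15 Velast Territory standard time.
The standard-time date in Velast Territory, September 30, 2024, does not fall between 3 February and 27 September, so daylight saving is not in effect and Velast Territory is at UTC+02:00.
04:15 UTC + 2h = 06:15 local.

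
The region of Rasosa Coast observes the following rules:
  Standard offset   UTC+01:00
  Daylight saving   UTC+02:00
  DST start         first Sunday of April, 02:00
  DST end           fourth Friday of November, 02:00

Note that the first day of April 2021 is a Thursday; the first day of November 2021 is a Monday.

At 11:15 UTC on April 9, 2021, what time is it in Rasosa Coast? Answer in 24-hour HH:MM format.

1 April 2021 is a Thursday, so the first Sunday is April 4.
1 November 2021 is a Monday, so the first Friday is November 5 and the fourth is November 26.
At the standard offset (UTC+01:00), 11:15 UTC + 1h = 12:15 Rasosa Coast standard time.
The standard-time date in Rasosa Coast, April 9, 2021, lies within the daylight-saving period (4 April – 26 November), so Rasosa Coast is on daylight time, UTC+02:00.
11:15 UTC + 2h = 13:15 local.

13:15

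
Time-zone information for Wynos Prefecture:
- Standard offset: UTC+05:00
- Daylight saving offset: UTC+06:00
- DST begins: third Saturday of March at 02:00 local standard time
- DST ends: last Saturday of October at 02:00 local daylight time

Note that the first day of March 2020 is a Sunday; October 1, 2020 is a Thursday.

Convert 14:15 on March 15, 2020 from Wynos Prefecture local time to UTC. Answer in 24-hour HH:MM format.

09:15

1 March 2020 is a Sunday, so the first Saturday is March 7 and the third is March 21.
1 October 2020 is a Thursday, so Saturdays fall on 3, 10, 17, 24, 31; the last is October 31.
Daylight saving runs 21 March – 31 October; March 15, 2020 is outside that window, so Wynos Prefecture is on standard time at UTC+05:00.
14:15 local − 5h = 09:15 UTC.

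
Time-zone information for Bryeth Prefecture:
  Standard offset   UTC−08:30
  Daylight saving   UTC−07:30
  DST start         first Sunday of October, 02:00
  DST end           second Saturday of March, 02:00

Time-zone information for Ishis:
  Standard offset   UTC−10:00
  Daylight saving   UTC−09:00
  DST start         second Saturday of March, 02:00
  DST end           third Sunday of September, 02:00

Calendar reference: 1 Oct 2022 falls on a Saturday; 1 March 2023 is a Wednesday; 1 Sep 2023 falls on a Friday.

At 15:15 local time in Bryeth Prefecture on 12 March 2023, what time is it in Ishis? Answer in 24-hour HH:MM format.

1 October 2022 is a Saturday, so the first Sunday is October 2.
1 March 2023 is a Wednesday, so the first Saturday is March 4 and the second is March 11.
Daylight saving runs 2 October 2022 – 11 March 2023; 12 March 2023 is outside that window, so Bryeth Prefecture is on standard time at UTC−08:30.
15:15 Bryeth Prefecture + 8h30m = 23:45 UTC.
1 March 2023 is a Wednesday, so the first Saturday is March 4 and the second is March 11.
1 September 2023 is a Friday, so the first Sunday is September 3 and the third is September 17.
At the standard offset (UTC−10:00), 23:45 UTC − 10h = 13:45 Ishis standard time.
Daylight saving runs 11 March – 17 September; the standard-time date in Ishis, 12 March 2023, is inside that window, so Ishis is at UTC−09:00.
23:45 UTC − 9h = 14:45 Ishis.

14:45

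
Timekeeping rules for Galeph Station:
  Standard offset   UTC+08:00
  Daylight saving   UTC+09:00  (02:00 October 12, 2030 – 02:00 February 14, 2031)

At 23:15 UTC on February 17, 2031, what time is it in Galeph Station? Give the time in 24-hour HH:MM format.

07:15

At the standard offset (UTC+08:00), 23:15 UTC + 8h = 07:15 Galeph Station standard time (rolling into the next day, 18 February 2031).
The standard-time date in Galeph Station, February 18, 2031, is outside the daylight-saving period (12 October 2030 – 14 February 2031), so Galeph Station is on standard time, UTC+08:00.
23:15 UTC + 8h = 07:15 local (rolling into the next day, 18 February 2031).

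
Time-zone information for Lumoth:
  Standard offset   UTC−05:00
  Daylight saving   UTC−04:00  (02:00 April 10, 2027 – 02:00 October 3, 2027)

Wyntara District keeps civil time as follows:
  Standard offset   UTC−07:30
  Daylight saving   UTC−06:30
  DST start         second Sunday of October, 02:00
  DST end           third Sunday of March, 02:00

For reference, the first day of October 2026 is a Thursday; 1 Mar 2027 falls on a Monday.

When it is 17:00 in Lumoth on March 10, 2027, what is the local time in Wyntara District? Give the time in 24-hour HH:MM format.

March 10, 2027 does not fall between 10 April and 3 October, so daylight saving is not in effect and Lumoth is at UTC−05:00.
17:00 Lumoth + 5h = 22:00 UTC.
1 October 2026 is a Thursday, so the first Sunday is October 4 and the second is October 11.
1 March 2027 is a Monday, so the first Sunday is March 7 and the third is March 21.
At the standard offset (UTC−07:30), 22:00 UTC − 7h30m = 14:30 Wyntara District standard time.
The standard-time date in Wyntara District, March 10, 2027, falls between 11 October 2026 and 21 March 2027, so daylight saving is in effect and Wyntara District is at UTC−06:30.
22:00 UTC − 6h30m = 15:30 Wyntara District.

15:30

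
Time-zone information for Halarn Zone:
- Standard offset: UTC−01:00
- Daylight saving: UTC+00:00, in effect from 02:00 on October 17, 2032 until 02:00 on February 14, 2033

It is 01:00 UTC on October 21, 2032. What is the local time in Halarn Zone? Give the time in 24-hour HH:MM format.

At the standard offset (UTC−01:00), 01:00 UTC − 1h = 00:00 Halarn Zone standard time.
The standard-time date in Halarn Zone, October 21, 2032, lies within the daylight-saving period (17 October 2032 – 14 February 2033), so Halarn Zone is on daylight time, UTC+00:00.
01:00 UTC + 0h = 01:00 local.

01:00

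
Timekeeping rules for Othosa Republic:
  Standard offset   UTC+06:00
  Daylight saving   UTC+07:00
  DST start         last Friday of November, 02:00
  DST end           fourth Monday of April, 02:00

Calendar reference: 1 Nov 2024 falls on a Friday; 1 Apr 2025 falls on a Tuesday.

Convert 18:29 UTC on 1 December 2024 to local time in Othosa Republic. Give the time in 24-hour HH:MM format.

1 November 2024 is a Friday, so Fridays fall on 1, 8, 15, 22, 29; the last is November 29.
1 April 2025 is a Tuesday, so the first Monday is April 7 and the fourth is April 28.
At the standard offset (UTC+06:00), 18:29 UTC + 6h = 00:29 Othosa Republic standard time (rolling into the next day, 2 December 2024).
The standard-time date in Othosa Republic, 2 December 2024, lies within the daylight-saving period (29 November 2024 – 28 April 2025), so Othosa Republic is on daylight time, UTC+07:00.
18:29 UTC + 7h = 01:29 local (rolling into the next day, 2 December 2024).

01:29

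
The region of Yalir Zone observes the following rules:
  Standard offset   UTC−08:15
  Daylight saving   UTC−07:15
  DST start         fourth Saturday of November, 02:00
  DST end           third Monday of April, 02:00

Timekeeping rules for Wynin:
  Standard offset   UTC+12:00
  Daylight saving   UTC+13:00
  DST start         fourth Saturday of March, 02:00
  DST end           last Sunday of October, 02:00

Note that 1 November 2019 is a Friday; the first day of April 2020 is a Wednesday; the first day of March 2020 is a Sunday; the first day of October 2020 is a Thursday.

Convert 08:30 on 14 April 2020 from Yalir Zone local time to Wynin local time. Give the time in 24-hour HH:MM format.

04:45

1 November 2019 is a Friday, so the first Saturday is November 2 and the fourth is November 23.
1 April 2020 is a Wednesday, so the first Monday is April 6 and the third is April 20.
14 April 2020 falls between 23 November 2019 and 20 April 2020, so daylight saving is in effect and Yalir Zone is at UTC−07:15.
08:30 Yalir Zone + 7h15m = 15:45 UTC.
1 March 2020 is a Sunday, so the first Saturday is March 7 and the fourth is March 28.
1 October 2020 is a Thursday, so Sundays fall on 4, 11, 18, 25; the last is October 25.
At the standard offset (UTC+12:00), 15:45 UTC + 12h = 03:45 Wynin standard time (rolling into the next day, 15 April 2020).
Daylight saving runs 28 March – 25 October; the standard-time date in Wynin, 15 April 2020, is inside that window, so Wynin is at UTC+13:00.
15:45 UTC + 13h = 04:45 Wynin (rolling into the next day, 15 April 2020).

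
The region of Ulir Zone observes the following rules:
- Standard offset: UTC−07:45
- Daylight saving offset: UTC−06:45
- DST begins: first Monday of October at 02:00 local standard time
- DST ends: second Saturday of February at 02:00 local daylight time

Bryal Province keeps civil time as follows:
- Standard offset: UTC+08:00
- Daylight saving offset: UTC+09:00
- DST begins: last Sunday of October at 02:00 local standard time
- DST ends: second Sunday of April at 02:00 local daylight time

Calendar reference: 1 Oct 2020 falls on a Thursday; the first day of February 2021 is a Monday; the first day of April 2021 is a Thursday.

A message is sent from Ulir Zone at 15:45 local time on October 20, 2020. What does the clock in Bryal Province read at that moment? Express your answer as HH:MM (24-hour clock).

06:30

1 October 2020 is a Thursday, so the first Monday is October 5.
1 February 2021 is a Monday, so the first Saturday is February 6 and the second is February 13.
Daylight saving runs 5 October 2020 – 13 February 2021; October 20, 2020 is inside that window, so Ulir Zone is at UTC−06:45.
15:45 Ulir Zone + 6h45m = 22:30 UTC.
1 October 2020 is a Thursday, so Sundays fall on 4, 11, 18, 25; the last is October 25.
1 April 2021 is a Thursday, so the first Sunday is April 4 and the second is April 11.
At the standard offset (UTC+08:00), 22:30 UTC + 8h = 06:30 Bryal Province standard time (rolling into the next day, 21 October 2020).
The standard-time date in Bryal Province, October 21, 2020, is outside the daylight-saving period (25 October 2020 – 11 April 2021), so Bryal Province is on standard time, UTC+08:00.
22:30 UTC + 8h = 06:30 Bryal Province (rolling into the next day, 21 October 2020).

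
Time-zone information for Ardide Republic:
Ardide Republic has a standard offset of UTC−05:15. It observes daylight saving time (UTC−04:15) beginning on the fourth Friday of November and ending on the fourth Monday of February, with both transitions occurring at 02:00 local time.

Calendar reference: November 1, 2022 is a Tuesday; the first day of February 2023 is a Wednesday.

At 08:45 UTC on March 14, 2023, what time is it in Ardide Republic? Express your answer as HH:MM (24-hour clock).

03:30

1 November 2022 is a Tuesday, so the first Friday is November 4 and the fourth is November 25.
1 February 2023 is a Wednesday, so the first Monday is February 6 and the fourth is February 27.
At the standard offset (UTC−05:15), 08:45 UTC − 5h15m = 03:30 Ardide Republic standard time.
The standard-time date in Ardide Republic, March 14, 2023, is outside the daylight-saving period (25 November 2022 – 27 February 2023), so Ardide Republic is on standard time, UTC−05:15.
08:45 UTC − 5h15m = 03:30 local.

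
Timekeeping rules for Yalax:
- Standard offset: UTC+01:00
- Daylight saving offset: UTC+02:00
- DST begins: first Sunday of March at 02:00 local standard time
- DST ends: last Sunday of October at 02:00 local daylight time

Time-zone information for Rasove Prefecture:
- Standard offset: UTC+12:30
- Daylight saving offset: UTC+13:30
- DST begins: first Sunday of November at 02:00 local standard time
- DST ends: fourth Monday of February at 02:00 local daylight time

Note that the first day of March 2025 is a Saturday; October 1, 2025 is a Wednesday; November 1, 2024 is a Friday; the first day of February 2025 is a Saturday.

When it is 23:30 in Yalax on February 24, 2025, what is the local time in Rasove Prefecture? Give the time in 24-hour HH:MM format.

11:00

1 March 2025 is a Saturday, so the first Sunday is March 2.
1 October 2025 is a Wednesday, so Sundays fall on 5, 12, 19, 26; the last is October 26.
Daylight saving runs 2 March – 26 October; February 24, 2025 is outside that window, so Yalax is on standard time at UTC+01:00.
23:30 Yalax − 1h = 22:30 UTC.
1 November 2024 is a Friday, so the first Sunday is November 3.
1 February 2025 is a Saturday, so the first Monday is February 3 and the fourth is February 24.
At the standard offset (UTC+12:30), 22:30 UTC + 12h30m = 11:00 Rasove Prefecture standard time (rolling into the next day, 25 February 2025).
The standard-time date in Rasove Prefecture, February 25, 2025, does not fall between 3 November 2024 and 24 February 2025, so daylight saving is not in effect and Rasove Prefecture is at UTC+12:30.
22:30 UTC + 12h30m = 11:00 Rasove Prefecture (rolling into the next day, 25 February 2025).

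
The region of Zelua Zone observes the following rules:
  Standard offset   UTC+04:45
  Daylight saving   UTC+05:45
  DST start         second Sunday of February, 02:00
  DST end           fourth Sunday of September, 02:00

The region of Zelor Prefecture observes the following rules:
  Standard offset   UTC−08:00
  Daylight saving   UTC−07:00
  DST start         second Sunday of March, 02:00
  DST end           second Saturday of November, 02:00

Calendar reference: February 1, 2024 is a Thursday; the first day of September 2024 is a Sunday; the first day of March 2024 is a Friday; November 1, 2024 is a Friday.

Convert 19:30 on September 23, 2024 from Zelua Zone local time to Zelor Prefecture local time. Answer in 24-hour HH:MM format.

07:45

1 February 2024 is a Thursday, so the first Sunday is February 4 and the second is February 11.
1 September 2024 is a Sunday, so the first Sunday is September 1 and the fourth is September 22.
Daylight saving runs 11 February – 22 September; September 23, 2024 is outside that window, so Zelua Zone is on standard time at UTC+04:45.
19:30 Zelua Zone − 4h45m = 14:45 UTC.
1 March 2024 is a Friday, so the first Sunday is March 3 and the second is March 10.
1 November 2024 is a Friday, so the first Saturday is November 2 and the second is November 9.
At the standard offset (UTC−08:00), 14:45 UTC − 8h = 06:45 Zelor Prefecture standard time.
Daylight saving runs 10 March – 9 November; the standard-time date in Zelor Prefecture, September 23, 2024, is inside that window, so Zelor Prefecture is at UTC−07:00.
14:45 UTC − 7h = 07:45 Zelor Prefecture.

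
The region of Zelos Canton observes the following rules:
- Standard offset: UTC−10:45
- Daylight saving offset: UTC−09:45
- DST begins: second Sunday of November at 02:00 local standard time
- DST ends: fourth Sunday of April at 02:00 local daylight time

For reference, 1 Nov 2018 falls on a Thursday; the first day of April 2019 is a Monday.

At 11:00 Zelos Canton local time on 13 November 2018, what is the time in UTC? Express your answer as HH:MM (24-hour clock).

1 November 2018 is a Thursday, so the first Sunday is November 4 and the second is November 11.
1 April 2019 is a Monday, so the first Sunday is April 7 and the fourth is April 28.
13 November 2018 lies within the daylight-saving period (11 November 2018 – 28 April 2019), so Zelos Canton is on daylight time, UTC−09:45.
11:00 local + 9h45m = 20:45 UTC.

20:45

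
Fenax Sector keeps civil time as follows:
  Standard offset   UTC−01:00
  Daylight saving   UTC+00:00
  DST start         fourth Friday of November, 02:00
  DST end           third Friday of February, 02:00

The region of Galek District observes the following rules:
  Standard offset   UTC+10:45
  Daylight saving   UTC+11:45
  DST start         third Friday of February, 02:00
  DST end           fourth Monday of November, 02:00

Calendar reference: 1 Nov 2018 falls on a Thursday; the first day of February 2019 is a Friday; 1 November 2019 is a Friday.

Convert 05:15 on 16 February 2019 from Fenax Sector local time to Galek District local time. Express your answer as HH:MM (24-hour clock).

1 November 2018 is a Thursday, so the first Friday is November 2 and the fourth is November 23.
1 February 2019 is a Friday, so the first Friday is February 1 and the third is February 15.
Daylight saving runs 23 November 2018 – 15 February 2019; 16 February 2019 is outside that window, so Fenax Sector is on standard time at UTC−01:00.
05:15 Fenax Sector + 1h = 06:15 UTC.
1 February 2019 is a Friday, so the first Friday is February 1 and the third is February 15.
1 November 2019 is a Friday, so the first Monday is November 4 and the fourth is November 25.
At the standard offset (UTC+10:45), 06:15 UTC + 10h45m = 17:00 Galek District standard time.
The standard-time date in Galek District, 16 February 2019, falls between 15 February and 25 November, so daylight saving is in effect and Galek District is at UTC+11:45.
06:15 UTC + 11h45m = 18:00 Galek District.

18:00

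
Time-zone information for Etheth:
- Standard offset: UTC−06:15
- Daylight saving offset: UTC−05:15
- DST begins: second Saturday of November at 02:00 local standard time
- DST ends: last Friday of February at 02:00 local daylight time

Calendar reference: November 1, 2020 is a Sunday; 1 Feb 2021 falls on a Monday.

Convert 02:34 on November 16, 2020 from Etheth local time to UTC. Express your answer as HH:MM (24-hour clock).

1 November 2020 is a Sunday, so the first Saturday is November 7 and the second is November 14.
1 February 2021 is a Monday, so Fridays fall on 5, 12, 19, 26; the last is February 26.
November 16, 2020 falls between 14 November 2020 and 26 February 2021, so daylight saving is in effect and Etheth is at UTC−05:15.
02:34 local + 5h15m = 07:49 UTC.

07:49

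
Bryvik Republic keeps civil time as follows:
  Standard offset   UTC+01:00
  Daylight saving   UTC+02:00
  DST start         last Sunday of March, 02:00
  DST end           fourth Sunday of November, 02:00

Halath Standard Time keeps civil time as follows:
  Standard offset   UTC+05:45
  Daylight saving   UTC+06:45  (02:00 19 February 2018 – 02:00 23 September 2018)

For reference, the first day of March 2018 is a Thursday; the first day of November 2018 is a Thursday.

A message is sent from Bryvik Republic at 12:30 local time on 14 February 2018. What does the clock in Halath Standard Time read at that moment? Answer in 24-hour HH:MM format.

17:15

1 March 2018 is a Thursday, so Sundays fall on 4, 11, 18, 25; the last is March 25.
1 November 2018 is a Thursday, so the first Sunday is November 4 and the fourth is November 25.
14 February 2018 is outside the daylight-saving period (25 March – 25 November), so Bryvik Republic is on standard time, UTC+01:00.
12:30 Bryvik Republic − 1h = 11:30 UTC.
At the standard offset (UTC+05:45), 11:30 UTC + 5h45m = 17:15 Halath Standard Time standard time.
The standard-time date in Halath Standard Time, 14 February 2018, is outside the daylight-saving period (19 February – 23 September), so Halath Standard Time is on standard time, UTC+05:45.
11:30 UTC + 5h45m = 17:15 Halath Standard Time.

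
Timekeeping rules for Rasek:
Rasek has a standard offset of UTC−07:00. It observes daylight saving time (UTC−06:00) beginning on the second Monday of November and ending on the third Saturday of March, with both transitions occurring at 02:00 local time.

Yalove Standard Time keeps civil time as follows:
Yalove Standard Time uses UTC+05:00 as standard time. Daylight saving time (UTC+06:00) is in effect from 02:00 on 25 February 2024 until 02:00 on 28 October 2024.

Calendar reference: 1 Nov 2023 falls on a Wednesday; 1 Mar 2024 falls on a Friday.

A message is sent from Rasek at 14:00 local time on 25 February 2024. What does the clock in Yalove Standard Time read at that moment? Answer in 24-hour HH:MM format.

1 November 2023 is a Wednesday, so the first Monday is November 6 and the second is November 13.
1 March 2024 is a Friday, so the first Saturday is March 2 and the third is March 16.
25 February 2024 falls between 13 November 2023 and 16 March 2024, so daylight saving is in effect and Rasek is at UTC−06:00.
14:00 Rasek + 6h = 20:00 UTC.
At the standard offset (UTC+05:00), 20:00 UTC + 5h = 01:00 Yalove Standard Time standard time (rolling into the next day, 26 February 2024).
The standard-time date in Yalove Standard Time, 26 February 2024, falls between 25 February and 28 October, so daylight saving is in effect and Yalove Standard Time is at UTC+06:00.
20:00 UTC + 6h = 02:00 Yalove Standard Time (rolling into the next day, 26 February 2024).

02:00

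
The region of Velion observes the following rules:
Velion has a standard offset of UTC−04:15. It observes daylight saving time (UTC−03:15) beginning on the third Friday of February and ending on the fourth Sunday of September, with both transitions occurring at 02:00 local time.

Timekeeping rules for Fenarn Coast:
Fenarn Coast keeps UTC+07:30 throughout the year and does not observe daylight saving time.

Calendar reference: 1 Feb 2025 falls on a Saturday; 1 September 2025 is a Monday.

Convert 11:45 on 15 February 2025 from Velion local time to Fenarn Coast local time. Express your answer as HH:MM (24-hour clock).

1 February 2025 is a Saturday, so the first Friday is February 7 and the third is February 21.
1 September 2025 is a Monday, so the first Sunday is September 7 and the fourth is September 28.
15 February 2025 does not fall between 21 February and 28 September, so daylight saving is not in effect and Velion is at UTC−04:15.
11:45 Velion + 4h15m = 16:00 UTC.
Fenarn Coast stays on UTC+07:30 all year.
16:00 UTC + 7h30m = 23:30 Fenarn Coast.

23:30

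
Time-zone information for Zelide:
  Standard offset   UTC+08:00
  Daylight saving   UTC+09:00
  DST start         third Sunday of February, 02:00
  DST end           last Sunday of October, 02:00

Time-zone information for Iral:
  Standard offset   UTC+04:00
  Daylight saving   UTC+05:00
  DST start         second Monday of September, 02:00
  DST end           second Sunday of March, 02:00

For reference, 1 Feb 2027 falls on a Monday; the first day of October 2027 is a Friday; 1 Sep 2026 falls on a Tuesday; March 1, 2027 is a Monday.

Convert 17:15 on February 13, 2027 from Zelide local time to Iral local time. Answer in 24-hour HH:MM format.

14:15

1 February 2027 is a Monday, so the first Sunday is February 7 and the third is February 21.
1 October 2027 is a Friday, so Sundays fall on 3, 10, 17, 24, 31; the last is October 31.
February 13, 2027 does not fall between 21 February and 31 October, so daylight saving is not in effect and Zelide is at UTC+08:00.
17:15 Zelide − 8h = 09:15 UTC.
1 September 2026 is a Tuesday, so the first Monday is September 7 and the second is September 14.
1 March 2027 is a Monday, so the first Sunday is March 7 and the second is March 14.
At the standard offset (UTC+04:00), 09:15 UTC + 4h = 13:15 Iral standard time.
Daylight saving runs 14 September 2026 – 14 March 2027; the standard-time date in Iral, February 13, 2027, is inside that window, so Iral is at UTC+05:00.
09:15 UTC + 5h = 14:15 Iral.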